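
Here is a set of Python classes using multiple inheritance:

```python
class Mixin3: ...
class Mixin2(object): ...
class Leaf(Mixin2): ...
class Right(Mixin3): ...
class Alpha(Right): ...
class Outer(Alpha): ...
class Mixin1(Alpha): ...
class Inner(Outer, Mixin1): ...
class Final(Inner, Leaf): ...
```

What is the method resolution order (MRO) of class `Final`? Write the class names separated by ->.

Final -> Inner -> Outer -> Mixin1 -> Alpha -> Right -> Mixin3 -> Leaf -> Mixin2 -> object

L[Final] = Final + merge(L[Inner], L[Leaf], [Inner Leaf])
  take Inner:  [Inner Outer Mixin1 Alpha Right Mixin3 object] + [Leaf Mixin2 object] + [Inner Leaf]
  take Outer:  [Outer Mixin1 Alpha Right Mixin3 object] + [Leaf Mixin2 object] + [Leaf]
  take Mixin1:  [Mixin1 Alpha Right Mixin3 object] + [Leaf Mixin2 object] + [Leaf]
  take Alpha:  [Alpha Right Mixin3 object] + [Leaf Mixin2 object] + [Leaf]
  take Right:  [Right Mixin3 object] + [Leaf Mixin2 object] + [Leaf]
  take Mixin3:  [Mixin3 object] + [Leaf Mixin2 object] + [Leaf]
  take Leaf:  [object] + [Leaf Mixin2 object] + [Leaf]
  take Mixin2:  [object] + [Mixin2 object]
  take object:  [object] + [object]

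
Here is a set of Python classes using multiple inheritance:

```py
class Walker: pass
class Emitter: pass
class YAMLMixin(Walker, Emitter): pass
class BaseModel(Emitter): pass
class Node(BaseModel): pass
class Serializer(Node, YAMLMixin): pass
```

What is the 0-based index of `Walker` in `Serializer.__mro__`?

4

L[Serializer] = Serializer + merge(L[Node], L[YAMLMixin], [Node YAMLMixin])
  take Node:  [Node BaseModel Emitter object] + [YAMLMixin Walker Emitter object] + [Node YAMLMixin]
  take BaseModel:  [BaseModel Emitter object] + [YAMLMixin Walker Emitter object] + [YAMLMixin]
  take YAMLMixin:  [Emitter object] + [YAMLMixin Walker Emitter object] + [YAMLMixin]
  take Walker:  [Emitter object] + [Walker Emitter object]
  take Emitter:  [Emitter object] + [Emitter object]
  take object:  [object] + [object]
MRO: Serializer Node BaseModel YAMLMixin Walker Emitter object
Walker sits at index 4.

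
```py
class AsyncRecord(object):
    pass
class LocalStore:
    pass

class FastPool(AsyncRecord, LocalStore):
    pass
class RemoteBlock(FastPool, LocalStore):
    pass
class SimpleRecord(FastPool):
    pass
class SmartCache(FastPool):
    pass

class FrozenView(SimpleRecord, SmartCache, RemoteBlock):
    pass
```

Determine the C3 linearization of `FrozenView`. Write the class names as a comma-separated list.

FrozenView, SimpleRecord, SmartCache, RemoteBlock, FastPool, AsyncRecord, LocalStore, object

L[FrozenView] = FrozenView + merge(L[SimpleRecord], L[SmartCache], L[RemoteBlock], [SimpleRecord SmartCache RemoteBlock])
  take SimpleRecord:  [SimpleRecord FastPool AsyncRecord LocalStore object] + [SmartCache FastPool AsyncRecord LocalStore object] + [RemoteBlock FastPool AsyncRecord LocalStore object] + [SimpleRecord SmartCache RemoteBlock]
  take SmartCache:  [FastPool AsyncRecord LocalStore object] + [SmartCache FastPool AsyncRecord LocalStore object] + [RemoteBlock FastPool AsyncRecord LocalStore object] + [SmartCache RemoteBlock]
  take RemoteBlock:  [FastPool AsyncRecord LocalStore object] + [FastPool AsyncRecord LocalStore object] + [RemoteBlock FastPool AsyncRecord LocalStore object] + [RemoteBlock]
  take FastPool:  [FastPool AsyncRecord LocalStore object] + [FastPool AsyncRecord LocalStore object] + [FastPool AsyncRecord LocalStore object]
  take AsyncRecord:  [AsyncRecord LocalStore object] + [AsyncRecord LocalStore object] + [AsyncRecord LocalStore object]
  take LocalStore:  [LocalStore object] + [LocalStore object] + [LocalStore object]
  take object:  [object] + [object] + [object]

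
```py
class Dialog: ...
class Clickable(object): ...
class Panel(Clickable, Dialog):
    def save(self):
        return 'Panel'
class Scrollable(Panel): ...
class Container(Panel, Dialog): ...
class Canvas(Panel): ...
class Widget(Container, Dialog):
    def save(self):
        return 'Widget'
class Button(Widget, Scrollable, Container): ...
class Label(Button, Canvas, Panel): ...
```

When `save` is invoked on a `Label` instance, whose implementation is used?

L[Label] = Label + merge(L[Button], L[Canvas], L[Panel], [Button Canvas Panel])
  take Button:  [Button Widget Scrollable Container Panel Clickable Dialog object] + [Canvas Panel Clickable Dialog object] + [Panel Clickable Dialog object] + [Button Canvas Panel]
  take Widget:  [Widget Scrollable Container Panel Clickable Dialog object] + [Canvas Panel Clickable Dialog object] + [Panel Clickable Dialog object] + [Canvas Panel]
  take Scrollable:  [Scrollable Container Panel Clickable Dialog object] + [Canvas Panel Clickable Dialog object] + [Panel Clickable Dialog object] + [Canvas Panel]
  take Container:  [Container Panel Clickable Dialog object] + [Canvas Panel Clickable Dialog object] + [Panel Clickable Dialog object] + [Canvas Panel]
  take Canvas:  [Panel Clickable Dialog object] + [Canvas Panel Clickable Dialog object] + [Panel Clickable Dialog object] + [Canvas Panel]
  take Panel:  [Panel Clickable Dialog object] + [Panel Clickable Dialog object] + [Panel Clickable Dialog object] + [Panel]
  take Clickable:  [Clickable Dialog object] + [Clickable Dialog object] + [Clickable Dialog object]
  take Dialog:  [Dialog object] + [Dialog object] + [Dialog object]
  take object:  [object] + [object] + [object]
MRO: Label Button Widget Scrollable Container Canvas Panel Clickable Dialog object
save is defined in: Panel, Widget. First along the MRO is Widget.

Widget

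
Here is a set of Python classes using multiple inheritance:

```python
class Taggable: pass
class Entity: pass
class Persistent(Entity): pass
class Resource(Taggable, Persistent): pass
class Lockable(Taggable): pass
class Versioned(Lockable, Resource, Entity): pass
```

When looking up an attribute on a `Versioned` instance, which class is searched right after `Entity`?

object

L[Versioned] = Versioned + merge(L[Lockable], L[Resource], L[Entity], [Lockable Resource Entity])
  take Lockable:  [Lockable Taggable object] + [Resource Taggable Persistent Entity object] + [Entity object] + [Lockable Resource Entity]
  take Resource:  [Taggable object] + [Resource Taggable Persistent Entity object] + [Entity object] + [Resource Entity]
  take Taggable:  [Taggable object] + [Taggable Persistent Entity object] + [Entity object] + [Entity]
  take Persistent:  [object] + [Persistent Entity object] + [Entity object] + [Entity]
  take Entity:  [object] + [Entity object] + [Entity object] + [Entity]
  take object:  [object] + [object] + [object]
MRO: Versioned Lockable Resource Taggable Persistent Entity object
Entity is at position 5; next is object.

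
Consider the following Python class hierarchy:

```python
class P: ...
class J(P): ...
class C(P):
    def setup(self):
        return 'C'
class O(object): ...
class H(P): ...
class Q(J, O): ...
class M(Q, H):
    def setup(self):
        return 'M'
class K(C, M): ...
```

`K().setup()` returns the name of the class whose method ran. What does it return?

C

L[K] = K + merge(L[C], L[M], [C M])
  take C:  [C P object] + [M Q J H P O object] + [C M]
  take M:  [P object] + [M Q J H P O object] + [M]
  take Q:  [P object] + [Q J H P O object]
  take J:  [P object] + [J H P O object]
  take H:  [P object] + [H P O object]
  take P:  [P object] + [P O object]
  take O:  [object] + [O object]
  take object:  [object] + [object]
MRO: K C M Q J H P O object
setup is defined in: C, M. First along the MRO is C.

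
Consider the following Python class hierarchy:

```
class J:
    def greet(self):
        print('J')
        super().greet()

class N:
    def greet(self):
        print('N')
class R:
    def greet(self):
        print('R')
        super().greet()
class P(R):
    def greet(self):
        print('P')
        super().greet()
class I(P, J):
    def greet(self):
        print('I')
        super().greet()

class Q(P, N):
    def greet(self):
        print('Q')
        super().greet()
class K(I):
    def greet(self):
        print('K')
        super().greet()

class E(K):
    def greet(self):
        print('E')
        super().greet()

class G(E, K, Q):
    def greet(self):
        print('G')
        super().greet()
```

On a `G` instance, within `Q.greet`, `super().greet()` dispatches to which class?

P

L[G] = G + merge(L[E], L[K], L[Q], [E K Q])
  take E:  [E K I P R J object] + [K I P R J object] + [Q P R N object] + [E K Q]
  take K:  [K I P R J object] + [K I P R J object] + [Q P R N object] + [K Q]
  take I:  [I P R J object] + [I P R J object] + [Q P R N object] + [Q]
  take Q:  [P R J object] + [P R J object] + [Q P R N object] + [Q]
  take P:  [P R J object] + [P R J object] + [P R N object]
  take R:  [R J object] + [R J object] + [R N object]
  take J:  [J object] + [J object] + [N object]
  take N:  [object] + [object] + [N object]
  take object:  [object] + [object] + [object]
MRO: G E K I Q P R J N object
super() in Q.greet on a G instance goes to the class after Q in G's MRO: P.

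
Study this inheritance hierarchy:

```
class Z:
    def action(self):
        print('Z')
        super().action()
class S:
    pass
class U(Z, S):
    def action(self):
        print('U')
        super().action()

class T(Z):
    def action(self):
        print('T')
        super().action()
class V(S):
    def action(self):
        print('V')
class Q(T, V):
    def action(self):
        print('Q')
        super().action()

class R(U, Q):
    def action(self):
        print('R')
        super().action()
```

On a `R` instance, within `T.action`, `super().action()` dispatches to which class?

L[R] = R + merge(L[U], L[Q], [U Q])
  take U:  [U Z S object] + [Q T Z V S object] + [U Q]
  take Q:  [Z S object] + [Q T Z V S object] + [Q]
  take T:  [Z S object] + [T Z V S object]
  take Z:  [Z S object] + [Z V S object]
  take V:  [S object] + [V S object]
  take S:  [S object] + [S object]
  take object:  [object] + [object]
MRO: R U Q T Z V S object
super() in T.action on a R instance goes to the class after T in R's MRO: Z.

Z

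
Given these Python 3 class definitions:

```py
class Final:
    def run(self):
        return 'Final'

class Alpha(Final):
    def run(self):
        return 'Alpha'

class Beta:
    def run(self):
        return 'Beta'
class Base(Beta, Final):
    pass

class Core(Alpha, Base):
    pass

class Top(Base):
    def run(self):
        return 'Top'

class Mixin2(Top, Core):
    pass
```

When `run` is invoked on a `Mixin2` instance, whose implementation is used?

L[Mixin2] = Mixin2 + merge(L[Top], L[Core], [Top Core])
  take Top:  [Top Base Beta Final object] + [Core Alpha Base Beta Final object] + [Top Core]
  take Core:  [Base Beta Final object] + [Core Alpha Base Beta Final object] + [Core]
  take Alpha:  [Base Beta Final object] + [Alpha Base Beta Final object]
  take Base:  [Base Beta Final object] + [Base Beta Final object]
  take Beta:  [Beta Final object] + [Beta Final object]
  take Final:  [Final object] + [Final object]
  take object:  [object] + [object]
MRO: Mixin2 Top Core Alpha Base Beta Final object
run is defined in: Alpha, Beta, Final, Top. First along the MRO is Top.

Top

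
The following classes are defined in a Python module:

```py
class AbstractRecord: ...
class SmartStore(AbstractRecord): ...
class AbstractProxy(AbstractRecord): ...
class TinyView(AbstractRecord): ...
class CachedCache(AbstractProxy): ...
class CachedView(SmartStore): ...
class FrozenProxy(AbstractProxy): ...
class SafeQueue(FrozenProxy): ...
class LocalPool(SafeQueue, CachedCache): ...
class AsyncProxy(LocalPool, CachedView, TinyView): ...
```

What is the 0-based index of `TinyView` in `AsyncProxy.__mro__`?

L[AsyncProxy] = AsyncProxy + merge(L[LocalPool], L[CachedView], L[TinyView], [LocalPool CachedView TinyView])
  take LocalPool:  [LocalPool SafeQueue FrozenProxy CachedCache AbstractProxy AbstractRecord object] + [CachedView SmartStore AbstractRecord object] + [TinyView AbstractRecord object] + [LocalPool CachedView TinyView]
  take SafeQueue:  [SafeQueue FrozenProxy CachedCache AbstractProxy AbstractRecord object] + [CachedView SmartStore AbstractRecord object] + [TinyView AbstractRecord object] + [CachedView TinyView]
  take FrozenProxy:  [FrozenProxy CachedCache AbstractProxy AbstractRecord object] + [CachedView SmartStore AbstractRecord object] + [TinyView AbstractRecord object] + [CachedView TinyView]
  take CachedCache:  [CachedCache AbstractProxy AbstractRecord object] + [CachedView SmartStore AbstractRecord object] + [TinyView AbstractRecord object] + [CachedView TinyView]
  take AbstractProxy:  [AbstractProxy AbstractRecord object] + [CachedView SmartStore AbstractRecord object] + [TinyView AbstractRecord object] + [CachedView TinyView]
  take CachedView:  [AbstractRecord object] + [CachedView SmartStore AbstractRecord object] + [TinyView AbstractRecord object] + [CachedView TinyView]
  take SmartStore:  [AbstractRecord object] + [SmartStore AbstractRecord object] + [TinyView AbstractRecord object] + [TinyView]
  take TinyView:  [AbstractRecord object] + [AbstractRecord object] + [TinyView AbstractRecord object] + [TinyView]
  take AbstractRecord:  [AbstractRecord object] + [AbstractRecord object] + [AbstractRecord object]
  take object:  [object] + [object] + [object]
MRO: AsyncProxy LocalPool SafeQueue FrozenProxy CachedCache AbstractProxy CachedView SmartStore TinyView AbstractRecord object
TinyView sits at index 8.

8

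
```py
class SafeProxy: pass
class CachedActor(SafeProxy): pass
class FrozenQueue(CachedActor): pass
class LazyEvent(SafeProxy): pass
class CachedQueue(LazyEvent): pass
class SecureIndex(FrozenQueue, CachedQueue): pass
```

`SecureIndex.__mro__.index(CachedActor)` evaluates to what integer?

L[SecureIndex] = SecureIndex + merge(L[FrozenQueue], L[CachedQueue], [FrozenQueue CachedQueue])
  take FrozenQueue:  [FrozenQueue CachedActor SafeProxy object] + [CachedQueue LazyEvent SafeProxy object] + [FrozenQueue CachedQueue]
  take CachedActor:  [CachedActor SafeProxy object] + [CachedQueue LazyEvent SafeProxy object] + [CachedQueue]
  take CachedQueue:  [SafeProxy object] + [CachedQueue LazyEvent SafeProxy object] + [CachedQueue]
  take LazyEvent:  [SafeProxy object] + [LazyEvent SafeProxy object]
  take SafeProxy:  [SafeProxy object] + [SafeProxy object]
  take object:  [object] + [object]
MRO: SecureIndex FrozenQueue CachedActor CachedQueue LazyEvent SafeProxy object
CachedActor sits at index 2.

2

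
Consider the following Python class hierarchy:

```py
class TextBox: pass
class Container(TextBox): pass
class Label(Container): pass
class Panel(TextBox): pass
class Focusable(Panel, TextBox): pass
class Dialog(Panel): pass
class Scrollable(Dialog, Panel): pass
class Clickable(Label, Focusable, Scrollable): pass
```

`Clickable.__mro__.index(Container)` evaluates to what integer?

2

L[Clickable] = Clickable + merge(L[Label], L[Focusable], L[Scrollable], [Label Focusable Scrollable])
  take Label:  [Label Container TextBox object] + [Focusable Panel TextBox object] + [Scrollable Dialog Panel TextBox object] + [Label Focusable Scrollable]
  take Container:  [Container TextBox object] + [Focusable Panel TextBox object] + [Scrollable Dialog Panel TextBox object] + [Focusable Scrollable]
  take Focusable:  [TextBox object] + [Focusable Panel TextBox object] + [Scrollable Dialog Panel TextBox object] + [Focusable Scrollable]
  take Scrollable:  [TextBox object] + [Panel TextBox object] + [Scrollable Dialog Panel TextBox object] + [Scrollable]
  take Dialog:  [TextBox object] + [Panel TextBox object] + [Dialog Panel TextBox object]
  take Panel:  [TextBox object] + [Panel TextBox object] + [Panel TextBox object]
  take TextBox:  [TextBox object] + [TextBox object] + [TextBox object]
  take object:  [object] + [object] + [object]
MRO: Clickable Label Container Focusable Scrollable Dialog Panel TextBox object
Container sits at index 2.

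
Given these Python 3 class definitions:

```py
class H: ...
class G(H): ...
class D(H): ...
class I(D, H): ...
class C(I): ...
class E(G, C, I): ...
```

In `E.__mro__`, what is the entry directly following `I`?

D

L[E] = E + merge(L[G], L[C], L[I], [G C I])
  take G:  [G H object] + [C I D H object] + [I D H object] + [G C I]
  take C:  [H object] + [C I D H object] + [I D H object] + [C I]
  take I:  [H object] + [I D H object] + [I D H object] + [I]
  take D:  [H object] + [D H object] + [D H object]
  take H:  [H object] + [H object] + [H object]
  take object:  [object] + [object] + [object]
MRO: E G C I D H object
I is at position 3; next is D.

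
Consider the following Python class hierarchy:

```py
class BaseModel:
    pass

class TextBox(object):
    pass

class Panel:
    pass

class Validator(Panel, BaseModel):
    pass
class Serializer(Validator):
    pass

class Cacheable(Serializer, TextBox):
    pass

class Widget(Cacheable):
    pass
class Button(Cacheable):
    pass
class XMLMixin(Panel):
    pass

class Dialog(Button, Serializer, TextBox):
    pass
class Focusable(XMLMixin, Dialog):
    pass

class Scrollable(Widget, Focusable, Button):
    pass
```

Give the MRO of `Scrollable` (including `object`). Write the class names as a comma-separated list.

Scrollable, Widget, Focusable, XMLMixin, Dialog, Button, Cacheable, Serializer, Validator, Panel, BaseModel, TextBox, object

L[Scrollable] = Scrollable + merge(L[Widget], L[Focusable], L[Button], [Widget Focusable Button])
  take Widget:  [Widget Cacheable Serializer Validator Panel BaseModel TextBox object] + [Focusable XMLMixin Dialog Button Cacheable Serializer Validator Panel BaseModel TextBox object] + [Button Cacheable Serializer Validator Panel BaseModel TextBox object] + [Widget Focusable Button]
  take Focusable:  [Cacheable Serializer Validator Panel BaseModel TextBox object] + [Focusable XMLMixin Dialog Button Cacheable Serializer Validator Panel BaseModel TextBox object] + [Button Cacheable Serializer Validator Panel BaseModel TextBox object] + [Focusable Button]
  take XMLMixin:  [Cacheable Serializer Validator Panel BaseModel TextBox object] + [XMLMixin Dialog Button Cacheable Serializer Validator Panel BaseModel TextBox object] + [Button Cacheable Serializer Validator Panel BaseModel TextBox object] + [Button]
  take Dialog:  [Cacheable Serializer Validator Panel BaseModel TextBox object] + [Dialog Button Cacheable Serializer Validator Panel BaseModel TextBox object] + [Button Cacheable Serializer Validator Panel BaseModel TextBox object] + [Button]
  take Button:  [Cacheable Serializer Validator Panel BaseModel TextBox object] + [Button Cacheable Serializer Validator Panel BaseModel TextBox object] + [Button Cacheable Serializer Validator Panel BaseModel TextBox object] + [Button]
  take Cacheable:  [Cacheable Serializer Validator Panel BaseModel TextBox object] + [Cacheable Serializer Validator Panel BaseModel TextBox object] + [Cacheable Serializer Validator Panel BaseModel TextBox object]
  take Serializer:  [Serializer Validator Panel BaseModel TextBox object] + [Serializer Validator Panel BaseModel TextBox object] + [Serializer Validator Panel BaseModel TextBox object]
  take Validator:  [Validator Panel BaseModel TextBox object] + [Validator Panel BaseModel TextBox object] + [Validator Panel BaseModel TextBox object]
  take Panel:  [Panel BaseModel TextBox object] + [Panel BaseModel TextBox object] + [Panel BaseModel TextBox object]
  take BaseModel:  [BaseModel TextBox object] + [BaseModel TextBox object] + [BaseModel TextBox object]
  take TextBox:  [TextBox object] + [TextBox object] + [TextBox object]
  take object:  [object] + [object] + [object]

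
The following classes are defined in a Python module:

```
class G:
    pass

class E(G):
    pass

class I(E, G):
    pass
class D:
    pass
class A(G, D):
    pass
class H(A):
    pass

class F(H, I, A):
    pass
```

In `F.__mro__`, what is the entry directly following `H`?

L[F] = F + merge(L[H], L[I], L[A], [H I A])
  take H:  [H A G D object] + [I E G object] + [A G D object] + [H I A]
  take I:  [A G D object] + [I E G object] + [A G D object] + [I A]
  take A:  [A G D object] + [E G object] + [A G D object] + [A]
  take E:  [G D object] + [E G object] + [G D object]
  take G:  [G D object] + [G object] + [G D object]
  take D:  [D object] + [object] + [D object]
  take object:  [object] + [object] + [object]
MRO: F H I A E G D object
H is at position 1; next is I.

I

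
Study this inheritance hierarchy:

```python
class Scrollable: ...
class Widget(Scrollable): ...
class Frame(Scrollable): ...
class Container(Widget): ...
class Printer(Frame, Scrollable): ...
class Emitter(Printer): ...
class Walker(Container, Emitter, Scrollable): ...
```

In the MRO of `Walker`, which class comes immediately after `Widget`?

L[Walker] = Walker + merge(L[Container], L[Emitter], L[Scrollable], [Container Emitter Scrollable])
  take Container:  [Container Widget Scrollable object] + [Emitter Printer Frame Scrollable object] + [Scrollable object] + [Container Emitter Scrollable]
  take Widget:  [Widget Scrollable object] + [Emitter Printer Frame Scrollable object] + [Scrollable object] + [Emitter Scrollable]
  take Emitter:  [Scrollable object] + [Emitter Printer Frame Scrollable object] + [Scrollable object] + [Emitter Scrollable]
  take Printer:  [Scrollable object] + [Printer Frame Scrollable object] + [Scrollable object] + [Scrollable]
  take Frame:  [Scrollable object] + [Frame Scrollable object] + [Scrollable object] + [Scrollable]
  take Scrollable:  [Scrollable object] + [Scrollable object] + [Scrollable object] + [Scrollable]
  take object:  [object] + [object] + [object]
MRO: Walker Container Widget Emitter Printer Frame Scrollable object
Widget is at position 2; next is Emitter.

Emitter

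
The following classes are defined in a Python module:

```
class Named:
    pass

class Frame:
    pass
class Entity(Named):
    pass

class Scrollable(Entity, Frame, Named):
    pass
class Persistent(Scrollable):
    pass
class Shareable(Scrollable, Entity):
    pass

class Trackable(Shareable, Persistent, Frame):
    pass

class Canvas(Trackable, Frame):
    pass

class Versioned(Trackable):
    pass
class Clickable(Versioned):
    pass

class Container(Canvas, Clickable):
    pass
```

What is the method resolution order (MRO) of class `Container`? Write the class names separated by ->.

L[Container] = Container + merge(L[Canvas], L[Clickable], [Canvas Clickable])
  take Canvas:  [Canvas Trackable Shareable Persistent Scrollable Entity Frame Named object] + [Clickable Versioned Trackable Shareable Persistent Scrollable Entity Frame Named object] + [Canvas Clickable]
  take Clickable:  [Trackable Shareable Persistent Scrollable Entity Frame Named object] + [Clickable Versioned Trackable Shareable Persistent Scrollable Entity Frame Named object] + [Clickable]
  take Versioned:  [Trackable Shareable Persistent Scrollable Entity Frame Named object] + [Versioned Trackable Shareable Persistent Scrollable Entity Frame Named object]
  take Trackable:  [Trackable Shareable Persistent Scrollable Entity Frame Named object] + [Trackable Shareable Persistent Scrollable Entity Frame Named object]
  take Shareable:  [Shareable Persistent Scrollable Entity Frame Named object] + [Shareable Persistent Scrollable Entity Frame Named object]
  take Persistent:  [Persistent Scrollable Entity Frame Named object] + [Persistent Scrollable Entity Frame Named object]
  take Scrollable:  [Scrollable Entity Frame Named object] + [Scrollable Entity Frame Named object]
  take Entity:  [Entity Frame Named object] + [Entity Frame Named object]
  take Frame:  [Frame Named object] + [Frame Named object]
  take Named:  [Named object] + [Named object]
  take object:  [object] + [object]

Container -> Canvas -> Clickable -> Versioned -> Trackable -> Shareable -> Persistent -> Scrollable -> Entity -> Frame -> Named -> object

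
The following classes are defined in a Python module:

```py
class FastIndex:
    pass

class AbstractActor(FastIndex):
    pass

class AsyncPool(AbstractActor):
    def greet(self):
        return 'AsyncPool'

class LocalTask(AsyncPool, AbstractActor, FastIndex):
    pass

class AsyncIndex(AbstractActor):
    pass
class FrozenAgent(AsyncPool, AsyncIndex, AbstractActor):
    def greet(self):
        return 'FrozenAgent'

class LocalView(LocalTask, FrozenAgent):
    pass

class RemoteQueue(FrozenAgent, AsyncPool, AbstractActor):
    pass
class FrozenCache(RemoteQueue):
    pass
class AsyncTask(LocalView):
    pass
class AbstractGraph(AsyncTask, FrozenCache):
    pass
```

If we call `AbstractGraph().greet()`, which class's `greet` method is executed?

L[AbstractGraph] = AbstractGraph + merge(L[AsyncTask], L[FrozenCache], [AsyncTask FrozenCache])
  take AsyncTask:  [AsyncTask LocalView LocalTask FrozenAgent AsyncPool AsyncIndex AbstractActor FastIndex object] + [FrozenCache RemoteQueue FrozenAgent AsyncPool AsyncIndex AbstractActor FastIndex object] + [AsyncTask FrozenCache]
  take LocalView:  [LocalView LocalTask FrozenAgent AsyncPool AsyncIndex AbstractActor FastIndex object] + [FrozenCache RemoteQueue FrozenAgent AsyncPool AsyncIndex AbstractActor FastIndex object] + [FrozenCache]
  take LocalTask:  [LocalTask FrozenAgent AsyncPool AsyncIndex AbstractActor FastIndex object] + [FrozenCache RemoteQueue FrozenAgent AsyncPool AsyncIndex AbstractActor FastIndex object] + [FrozenCache]
  take FrozenCache:  [FrozenAgent AsyncPool AsyncIndex AbstractActor FastIndex object] + [FrozenCache RemoteQueue FrozenAgent AsyncPool AsyncIndex AbstractActor FastIndex object] + [FrozenCache]
  take RemoteQueue:  [FrozenAgent AsyncPool AsyncIndex AbstractActor FastIndex object] + [RemoteQueue FrozenAgent AsyncPool AsyncIndex AbstractActor FastIndex object]
  take FrozenAgent:  [FrozenAgent AsyncPool AsyncIndex AbstractActor FastIndex object] + [FrozenAgent AsyncPool AsyncIndex AbstractActor FastIndex object]
  take AsyncPool:  [AsyncPool AsyncIndex AbstractActor FastIndex object] + [AsyncPool AsyncIndex AbstractActor FastIndex object]
  take AsyncIndex:  [AsyncIndex AbstractActor FastIndex object] + [AsyncIndex AbstractActor FastIndex object]
  take AbstractActor:  [AbstractActor FastIndex object] + [AbstractActor FastIndex object]
  take FastIndex:  [FastIndex object] + [FastIndex object]
  take object:  [object] + [object]
MRO: AbstractGraph AsyncTask LocalView LocalTask FrozenCache RemoteQueue FrozenAgent AsyncPool AsyncIndex AbstractActor FastIndex object
greet is defined in: AsyncPool, FrozenAgent. First along the MRO is FrozenAgent.

FrozenAgent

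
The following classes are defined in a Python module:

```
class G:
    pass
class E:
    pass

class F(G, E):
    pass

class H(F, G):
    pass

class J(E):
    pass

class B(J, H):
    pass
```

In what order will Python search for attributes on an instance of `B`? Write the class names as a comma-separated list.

B, J, H, F, G, E, object

L[B] = B + merge(L[J], L[H], [J H])
  take J:  [J E object] + [H F G E object] + [J H]
  take H:  [E object] + [H F G E object] + [H]
  take F:  [E object] + [F G E object]
  take G:  [E object] + [G E object]
  take E:  [E object] + [E object]
  take object:  [object] + [object]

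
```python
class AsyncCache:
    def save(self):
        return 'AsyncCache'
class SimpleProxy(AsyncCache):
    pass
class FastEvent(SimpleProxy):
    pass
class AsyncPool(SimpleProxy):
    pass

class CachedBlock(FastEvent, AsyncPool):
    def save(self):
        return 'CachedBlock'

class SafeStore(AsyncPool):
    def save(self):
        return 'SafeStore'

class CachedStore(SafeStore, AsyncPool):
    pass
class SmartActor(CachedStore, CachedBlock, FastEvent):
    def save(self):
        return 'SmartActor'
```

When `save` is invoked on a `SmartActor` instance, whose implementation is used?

L[SmartActor] = SmartActor + merge(L[CachedStore], L[CachedBlock], L[FastEvent], [CachedStore CachedBlock FastEvent])
  take CachedStore:  [CachedStore SafeStore AsyncPool SimpleProxy AsyncCache object] + [CachedBlock FastEvent AsyncPool SimpleProxy AsyncCache object] + [FastEvent SimpleProxy AsyncCache object] + [CachedStore CachedBlock FastEvent]
  take SafeStore:  [SafeStore AsyncPool SimpleProxy AsyncCache object] + [CachedBlock FastEvent AsyncPool SimpleProxy AsyncCache object] + [FastEvent SimpleProxy AsyncCache object] + [CachedBlock FastEvent]
  take CachedBlock:  [AsyncPool SimpleProxy AsyncCache object] + [CachedBlock FastEvent AsyncPool SimpleProxy AsyncCache object] + [FastEvent SimpleProxy AsyncCache object] + [CachedBlock FastEvent]
  take FastEvent:  [AsyncPool SimpleProxy AsyncCache object] + [FastEvent AsyncPool SimpleProxy AsyncCache object] + [FastEvent SimpleProxy AsyncCache object] + [FastEvent]
  take AsyncPool:  [AsyncPool SimpleProxy AsyncCache object] + [AsyncPool SimpleProxy AsyncCache object] + [SimpleProxy AsyncCache object]
  take SimpleProxy:  [SimpleProxy AsyncCache object] + [SimpleProxy AsyncCache object] + [SimpleProxy AsyncCache object]
  take AsyncCache:  [AsyncCache object] + [AsyncCache object] + [AsyncCache object]
  take object:  [object] + [object] + [object]
MRO: SmartActor CachedStore SafeStore CachedBlock FastEvent AsyncPool SimpleProxy AsyncCache object
save is defined in: AsyncCache, CachedBlock, SafeStore, SmartActor. First along the MRO is SmartActor.

SmartActor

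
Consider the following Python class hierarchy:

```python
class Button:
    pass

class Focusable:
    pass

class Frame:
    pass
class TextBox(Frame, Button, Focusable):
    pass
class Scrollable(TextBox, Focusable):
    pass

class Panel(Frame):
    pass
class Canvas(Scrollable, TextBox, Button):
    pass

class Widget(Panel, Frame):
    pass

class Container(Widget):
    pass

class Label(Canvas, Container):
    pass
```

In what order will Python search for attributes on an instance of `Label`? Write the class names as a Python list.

L[Label] = Label + merge(L[Canvas], L[Container], [Canvas Container])
  take Canvas:  [Canvas Scrollable TextBox Frame Button Focusable object] + [Container Widget Panel Frame object] + [Canvas Container]
  take Scrollable:  [Scrollable TextBox Frame Button Focusable object] + [Container Widget Panel Frame object] + [Container]
  take TextBox:  [TextBox Frame Button Focusable object] + [Container Widget Panel Frame object] + [Container]
  take Container:  [Frame Button Focusable object] + [Container Widget Panel Frame object] + [Container]
  take Widget:  [Frame Button Focusable object] + [Widget Panel Frame object]
  take Panel:  [Frame Button Focusable object] + [Panel Frame object]
  take Frame:  [Frame Button Focusable object] + [Frame object]
  take Button:  [Button Focusable object] + [object]
  take Focusable:  [Focusable object] + [object]
  take object:  [object] + [object]

[Label, Canvas, Scrollable, TextBox, Container, Widget, Panel, Frame, Button, Focusable, object]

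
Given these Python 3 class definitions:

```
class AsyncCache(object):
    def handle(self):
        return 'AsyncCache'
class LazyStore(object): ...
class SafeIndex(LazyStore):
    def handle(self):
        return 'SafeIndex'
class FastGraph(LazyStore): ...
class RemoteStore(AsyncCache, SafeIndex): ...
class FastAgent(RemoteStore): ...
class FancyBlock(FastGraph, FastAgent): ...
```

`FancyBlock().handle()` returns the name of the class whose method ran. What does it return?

AsyncCache

L[FancyBlock] = FancyBlock + merge(L[FastGraph], L[FastAgent], [FastGraph FastAgent])
  take FastGraph:  [FastGraph LazyStore object] + [FastAgent RemoteStore AsyncCache SafeIndex LazyStore object] + [FastGraph FastAgent]
  take FastAgent:  [LazyStore object] + [FastAgent RemoteStore AsyncCache SafeIndex LazyStore object] + [FastAgent]
  take RemoteStore:  [LazyStore object] + [RemoteStore AsyncCache SafeIndex LazyStore object]
  take AsyncCache:  [LazyStore object] + [AsyncCache SafeIndex LazyStore object]
  take SafeIndex:  [LazyStore object] + [SafeIndex LazyStore object]
  take LazyStore:  [LazyStore object] + [LazyStore object]
  take object:  [object] + [object]
MRO: FancyBlock FastGraph FastAgent RemoteStore AsyncCache SafeIndex LazyStore object
handle is defined in: AsyncCache, SafeIndex. First along the MRO is AsyncCache.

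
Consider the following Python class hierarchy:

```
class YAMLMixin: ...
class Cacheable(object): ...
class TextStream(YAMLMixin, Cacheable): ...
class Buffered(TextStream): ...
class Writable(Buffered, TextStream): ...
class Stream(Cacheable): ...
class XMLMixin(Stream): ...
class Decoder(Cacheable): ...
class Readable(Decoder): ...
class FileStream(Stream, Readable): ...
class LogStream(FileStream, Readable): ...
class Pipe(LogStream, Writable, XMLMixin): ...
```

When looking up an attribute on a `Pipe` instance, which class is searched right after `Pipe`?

L[Pipe] = Pipe + merge(L[LogStream], L[Writable], L[XMLMixin], [LogStream Writable XMLMixin])
  take LogStream:  [LogStream FileStream Stream Readable Decoder Cacheable object] + [Writable Buffered TextStream YAMLMixin Cacheable object] + [XMLMixin Stream Cacheable object] + [LogStream Writable XMLMixin]
  take FileStream:  [FileStream Stream Readable Decoder Cacheable object] + [Writable Buffered TextStream YAMLMixin Cacheable object] + [XMLMixin Stream Cacheable object] + [Writable XMLMixin]
  take Writable:  [Stream Readable Decoder Cacheable object] + [Writable Buffered TextStream YAMLMixin Cacheable object] + [XMLMixin Stream Cacheable object] + [Writable XMLMixin]
  take Buffered:  [Stream Readable Decoder Cacheable object] + [Buffered TextStream YAMLMixin Cacheable object] + [XMLMixin Stream Cacheable object] + [XMLMixin]
  take TextStream:  [Stream Readable Decoder Cacheable object] + [TextStream YAMLMixin Cacheable object] + [XMLMixin Stream Cacheable object] + [XMLMixin]
  take YAMLMixin:  [Stream Readable Decoder Cacheable object] + [YAMLMixin Cacheable object] + [XMLMixin Stream Cacheable object] + [XMLMixin]
  take XMLMixin:  [Stream Readable Decoder Cacheable object] + [Cacheable object] + [XMLMixin Stream Cacheable object] + [XMLMixin]
  take Stream:  [Stream Readable Decoder Cacheable object] + [Cacheable object] + [Stream Cacheable object]
  take Readable:  [Readable Decoder Cacheable object] + [Cacheable object] + [Cacheable object]
  take Decoder:  [Decoder Cacheable object] + [Cacheable object] + [Cacheable object]
  take Cacheable:  [Cacheable object] + [Cacheable object] + [Cacheable object]
  take object:  [object] + [object] + [object]
MRO: Pipe LogStream FileStream Writable Buffered TextStream YAMLMixin XMLMixin Stream Readable Decoder Cacheable object
Pipe is at position 0; next is LogStream.

LogStream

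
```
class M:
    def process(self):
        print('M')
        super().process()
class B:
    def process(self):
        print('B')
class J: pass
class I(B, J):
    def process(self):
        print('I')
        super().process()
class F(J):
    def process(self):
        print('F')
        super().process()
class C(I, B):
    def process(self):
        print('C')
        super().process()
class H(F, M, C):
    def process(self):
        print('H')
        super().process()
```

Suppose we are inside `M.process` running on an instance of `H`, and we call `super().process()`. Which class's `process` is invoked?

L[H] = H + merge(L[F], L[M], L[C], [F M C])
  take F:  [F J object] + [M object] + [C I B J object] + [F M C]
  take M:  [J object] + [M object] + [C I B J object] + [M C]
  take C:  [J object] + [object] + [C I B J object] + [C]
  take I:  [J object] + [object] + [I B J object]
  take B:  [J object] + [object] + [B J object]
  take J:  [J object] + [object] + [J object]
  take object:  [object] + [object] + [object]
MRO: H F M C I B J object
super() in M.process on a H instance goes to the class after M in H's MRO: C.

C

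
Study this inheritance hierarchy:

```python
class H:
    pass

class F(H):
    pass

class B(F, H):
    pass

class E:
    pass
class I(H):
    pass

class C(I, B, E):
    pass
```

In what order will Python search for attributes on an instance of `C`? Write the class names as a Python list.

[C, I, B, F, H, E, object]

L[C] = C + merge(L[I], L[B], L[E], [I B E])
  take I:  [I H object] + [B F H object] + [E object] + [I B E]
  take B:  [H object] + [B F H object] + [E object] + [B E]
  take F:  [H object] + [F H object] + [E object] + [E]
  take H:  [H object] + [H object] + [E object] + [E]
  take E:  [object] + [object] + [E object] + [E]
  take object:  [object] + [object] + [object]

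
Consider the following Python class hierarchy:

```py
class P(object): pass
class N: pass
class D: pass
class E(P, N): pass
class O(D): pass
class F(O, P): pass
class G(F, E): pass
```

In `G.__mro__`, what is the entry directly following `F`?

L[G] = G + merge(L[F], L[E], [F E])
  take F:  [F O D P object] + [E P N object] + [F E]
  take O:  [O D P object] + [E P N object] + [E]
  take D:  [D P object] + [E P N object] + [E]
  take E:  [P object] + [E P N object] + [E]
  take P:  [P object] + [P N object]
  take N:  [object] + [N object]
  take object:  [object] + [object]
MRO: G F O D E P N object
F is at position 1; next is O.

O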